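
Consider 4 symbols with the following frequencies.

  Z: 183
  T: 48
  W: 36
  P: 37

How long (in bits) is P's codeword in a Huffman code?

3

Build the tree from the bottom:
W(36) + P(37) → 73
T(48) + 73 → 121
121 + Z(183) → 304
The subtree containing P is merged 3 times, so code length = 3.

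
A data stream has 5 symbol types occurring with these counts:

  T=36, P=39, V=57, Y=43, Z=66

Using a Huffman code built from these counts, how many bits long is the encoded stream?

557

Merge the two smallest weights repeatedly:
merge T(36) and P(39): 75
merge Y(43) and V(57): 100
merge Z(66) and 75: 141
merge 100 and 141: 241
Total encoded bits = sum of merged weights = 75 + 100 + 141 + 241 = 557.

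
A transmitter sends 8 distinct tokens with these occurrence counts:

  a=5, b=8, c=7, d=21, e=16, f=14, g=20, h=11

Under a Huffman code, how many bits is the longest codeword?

4

Merge the two lowest-weight nodes at each step:
combine a(5), c(7) → 12
combine b(8), h(11) → 19
combine 12, f(14) → 26
combine e(16), 19 → 35
combine g(20), d(21) → 41
combine 26, 35 → 61
combine 41, 61 → 102
The rarest symbols sit at the bottom; the longest codeword is 4 bits.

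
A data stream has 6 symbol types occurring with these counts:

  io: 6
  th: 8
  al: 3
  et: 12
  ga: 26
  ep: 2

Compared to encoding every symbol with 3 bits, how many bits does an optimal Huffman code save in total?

Fixed-length: 3 bits × 57 symbols = 171 bits.
Huffman merges:
merge ep(2) and al(3): 5
merge 5 and io(6): 11
merge th(8) and 11: 19
merge et(12) and 19: 31
merge ga(26) and 31: 57
Huffman total = 5 + 11 + 19 + 31 + 57 = 123 bits.
Saving = 171 − 123 = 48 bits.

48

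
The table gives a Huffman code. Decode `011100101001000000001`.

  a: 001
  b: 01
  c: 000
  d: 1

Read left to right; each codeword is recognised as soon as it completes (prefix code):
  01→b | 1→d | 1→d | 001→a | 01→b | 001→a | 000→c | 000→c | 001→a
Decoded message: bddabacca

bddabacca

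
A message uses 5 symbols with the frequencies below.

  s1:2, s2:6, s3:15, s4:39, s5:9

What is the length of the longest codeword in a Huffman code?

4

Merge the two lowest-weight nodes at each step:
s1(2) + s2(6) → 8
8 + s5(9) → 17
s3(15) + 17 → 32
32 + s4(39) → 71
Maximum depth reached is 4.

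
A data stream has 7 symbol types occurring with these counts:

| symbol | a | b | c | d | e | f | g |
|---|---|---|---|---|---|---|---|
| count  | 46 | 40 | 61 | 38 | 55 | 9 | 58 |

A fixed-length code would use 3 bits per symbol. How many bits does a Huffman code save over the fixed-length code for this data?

Fixed-length: 3 bits × 307 symbols = 921 bits.
Huffman merges:
merge f(9) and d(38): 47
merge b(40) and a(46): 86
merge 47 and e(55): 102
merge g(58) and c(61): 119
merge 86 and 102: 188
merge 119 and 188: 307
Huffman total = 47 + 86 + 102 + 119 + 188 + 307 = 849 bits.
Saving = 921 − 849 = 72 bits.

72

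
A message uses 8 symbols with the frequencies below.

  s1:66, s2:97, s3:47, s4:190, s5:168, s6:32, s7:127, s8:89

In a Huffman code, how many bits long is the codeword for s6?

5

Build the tree from the bottom:
merge s6(32) and s3(47): 79
merge s1(66) and 79: 145
merge s8(89) and s2(97): 186
merge s7(127) and 145: 272
merge s5(168) and 186: 354
merge s4(190) and 272: 462
merge 354 and 462: 816
s6 sits 5 levels below the root, so its codeword is 5 bits.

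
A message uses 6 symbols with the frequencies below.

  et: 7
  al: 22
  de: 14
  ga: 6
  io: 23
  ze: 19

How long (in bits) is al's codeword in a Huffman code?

2

Huffman merges, smallest pair first:
ga(6) + et(7) → 13
13 + de(14) → 27
ze(19) + al(22) → 41
io(23) + 27 → 50
41 + 50 → 91
The subtree containing al is merged 2 times, so code length = 2.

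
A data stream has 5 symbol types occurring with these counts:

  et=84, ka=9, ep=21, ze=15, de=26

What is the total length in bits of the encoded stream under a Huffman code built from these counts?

295

Build the Huffman tree bottom-up:
ka(9) + ze(15) → 24
ep(21) + 24 → 45
de(26) + 45 → 71
71 + et(84) → 155
Total encoded bits = sum of merged weights = 24 + 45 + 71 + 155 = 295.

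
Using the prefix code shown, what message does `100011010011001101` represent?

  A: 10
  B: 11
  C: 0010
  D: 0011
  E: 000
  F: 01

Read left to right; each codeword is recognised as soon as it completes (prefix code):
  10→A | 0011→D | 01→F | 0011→D | 0011→D | 01→F
Decoded message: ADFDDF

ADFDDF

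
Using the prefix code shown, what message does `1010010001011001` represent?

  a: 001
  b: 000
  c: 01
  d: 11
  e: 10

eecbeda

Read left to right; each codeword is recognised as soon as it completes (prefix code):
  10→e | 10→e | 01→c | 000→b | 10→e | 11→d | 001→a
Decoded message: eecbeda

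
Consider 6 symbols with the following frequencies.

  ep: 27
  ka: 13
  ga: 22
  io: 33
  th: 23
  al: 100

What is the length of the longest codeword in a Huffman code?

4

Merge the two lowest-weight nodes at each step:
merge ka(13) and ga(22): 35
merge th(23) and ep(27): 50
merge io(33) and 35: 68
merge 50 and 68: 118
merge al(100) and 118: 218
The first pair merged (ka, ga) ends up deepest, at depth 4.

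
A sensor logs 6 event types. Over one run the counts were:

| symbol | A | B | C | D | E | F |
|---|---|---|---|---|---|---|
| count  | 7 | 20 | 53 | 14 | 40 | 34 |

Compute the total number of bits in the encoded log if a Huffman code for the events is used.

398

Build the Huffman tree bottom-up:
combine A(7), D(14) → 21
combine B(20), 21 → 41
combine F(34), E(40) → 74
combine 41, C(53) → 94
combine 74, 94 → 168
The encoded length is the sum of every internal node's weight: 21 + 41 + 74 + 94 + 168 = 398 bits.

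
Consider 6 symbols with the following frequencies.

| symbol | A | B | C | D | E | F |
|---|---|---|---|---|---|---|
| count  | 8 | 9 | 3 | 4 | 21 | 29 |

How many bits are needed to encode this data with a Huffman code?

165

Build the Huffman tree bottom-up:
merge C(3) and D(4): 7
merge 7 and A(8): 15
merge B(9) and 15: 24
merge E(21) and 24: 45
merge F(29) and 45: 74
Total encoded bits = sum of merged weights = 7 + 15 + 24 + 45 + 74 = 165.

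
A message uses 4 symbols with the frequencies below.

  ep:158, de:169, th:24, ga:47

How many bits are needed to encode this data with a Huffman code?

698

Merge the two smallest weights repeatedly:
th(24) + ga(47) → 71
71 + ep(158) → 229
de(169) + 229 → 398
Each symbol's bit-cost is frequency × depth; summing gives 698 bits (equivalently 71 + 229 + 398).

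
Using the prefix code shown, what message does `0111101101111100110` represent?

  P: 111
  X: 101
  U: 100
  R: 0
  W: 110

Read left to right; each codeword is recognised as soon as it completes (prefix code):
  0→R | 111→P | 101→X | 101→X | 111→P | 100→U | 110→W
Decoded message: RPXXPUW

RPXXPUW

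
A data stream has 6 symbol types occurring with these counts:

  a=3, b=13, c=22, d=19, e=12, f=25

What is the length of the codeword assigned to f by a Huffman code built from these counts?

2

Repeatedly merge the two smallest:
a(3) + e(12) → 15
b(13) + 15 → 28
d(19) + c(22) → 41
f(25) + 28 → 53
41 + 53 → 94
f's leaf is at depth 2, giving a 2-bit codeword.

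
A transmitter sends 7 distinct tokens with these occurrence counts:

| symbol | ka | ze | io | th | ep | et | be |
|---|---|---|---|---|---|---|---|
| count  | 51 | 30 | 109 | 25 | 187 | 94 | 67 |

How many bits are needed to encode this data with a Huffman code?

Build the Huffman tree bottom-up:
th(25) + ze(30) → 55
ka(51) + 55 → 106
be(67) + et(94) → 161
106 + io(109) → 215
161 + ep(187) → 348
215 + 348 → 563
The encoded length is the sum of every internal node's weight: 55 + 106 + 161 + 215 + 348 + 563 = 1448 bits.

1448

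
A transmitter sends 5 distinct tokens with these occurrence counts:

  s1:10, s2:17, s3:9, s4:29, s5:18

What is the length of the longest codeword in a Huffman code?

3

Merge the two lowest-weight nodes at each step:
s3(9) + s1(10) → 19
s2(17) + s5(18) → 35
19 + s4(29) → 48
35 + 48 → 83
The first pair merged (s3, s1) ends up deepest, at depth 3.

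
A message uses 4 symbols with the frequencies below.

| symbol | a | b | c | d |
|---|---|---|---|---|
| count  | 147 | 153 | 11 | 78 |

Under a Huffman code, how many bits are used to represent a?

Huffman merges, smallest pair first:
c(11) + d(78) → 89
89 + a(147) → 236
b(153) + 236 → 389
a sits 2 levels below the root, so its codeword is 2 bits.

2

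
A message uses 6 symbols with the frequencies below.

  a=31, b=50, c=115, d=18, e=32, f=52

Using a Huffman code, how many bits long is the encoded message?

713

Merge the two smallest weights repeatedly:
combine d(18), a(31) → 49
combine e(32), 49 → 81
combine b(50), f(52) → 102
combine 81, 102 → 183
combine c(115), 183 → 298
The encoded length is the sum of every internal node's weight: 49 + 81 + 102 + 183 + 298 = 713 bits.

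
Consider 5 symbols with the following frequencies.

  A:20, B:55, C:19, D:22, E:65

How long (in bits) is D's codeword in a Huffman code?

Build the tree from the bottom:
merge C(19) and A(20): 39
merge D(22) and 39: 61
merge B(55) and 61: 116
merge E(65) and 116: 181
D's leaf is at depth 3, giving a 3-bit codeword.

3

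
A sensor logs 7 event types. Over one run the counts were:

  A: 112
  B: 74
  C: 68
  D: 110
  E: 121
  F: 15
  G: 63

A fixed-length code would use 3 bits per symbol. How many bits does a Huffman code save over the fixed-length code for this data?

155

Fixed-length: 3 bits × 563 symbols = 1689 bits.
Huffman merges:
merge F(15) and G(63): 78
merge C(68) and B(74): 142
merge 78 and D(110): 188
merge A(112) and E(121): 233
merge 142 and 188: 330
merge 233 and 330: 563
Huffman total = 78 + 142 + 188 + 233 + 330 + 563 = 1534 bits.
Saving = 1689 − 1534 = 155 bits.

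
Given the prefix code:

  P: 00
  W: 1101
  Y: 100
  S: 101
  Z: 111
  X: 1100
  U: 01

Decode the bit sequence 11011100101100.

Read left to right; each codeword is recognised as soon as it completes (prefix code):
  1101→W | 1100→X | 101→S | 100→Y
Decoded message: WXSY

WXSY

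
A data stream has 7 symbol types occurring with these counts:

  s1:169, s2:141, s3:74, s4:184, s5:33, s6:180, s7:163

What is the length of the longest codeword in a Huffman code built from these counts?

Merge the two lowest-weight nodes at each step:
s5(33) + s3(74) → 107
107 + s2(141) → 248
s7(163) + s1(169) → 332
s6(180) + s4(184) → 364
248 + 332 → 580
364 + 580 → 944
The first pair merged (s5, s3) ends up deepest, at depth 4.

4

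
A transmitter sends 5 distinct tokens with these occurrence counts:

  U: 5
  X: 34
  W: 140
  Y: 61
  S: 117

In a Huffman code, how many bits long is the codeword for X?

4

Build the tree from the bottom:
U(5) + X(34) → 39
39 + Y(61) → 100
100 + S(117) → 217
W(140) + 217 → 357
X's leaf is at depth 4, giving a 4-bit codeword.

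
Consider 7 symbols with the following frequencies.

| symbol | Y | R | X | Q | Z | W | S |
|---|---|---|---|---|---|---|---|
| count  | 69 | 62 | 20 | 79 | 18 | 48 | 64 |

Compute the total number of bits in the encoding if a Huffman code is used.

Merge the two smallest weights repeatedly:
combine Z(18), X(20) → 38
combine 38, W(48) → 86
combine R(62), S(64) → 126
combine Y(69), Q(79) → 148
combine 86, 126 → 212
combine 148, 212 → 360
Total encoded bits = sum of merged weights = 38 + 86 + 126 + 148 + 212 + 360 = 970.

970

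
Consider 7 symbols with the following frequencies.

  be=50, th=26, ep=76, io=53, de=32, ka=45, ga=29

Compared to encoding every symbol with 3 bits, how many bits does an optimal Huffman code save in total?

Fixed-length: 3 bits × 311 symbols = 933 bits.
Huffman merges:
th(26) + ga(29) → 55
de(32) + ka(45) → 77
be(50) + io(53) → 103
55 + ep(76) → 131
77 + 103 → 180
131 + 180 → 311
Huffman total = 55 + 77 + 103 + 131 + 180 + 311 = 857 bits.
Saving = 933 − 857 = 76 bits.

76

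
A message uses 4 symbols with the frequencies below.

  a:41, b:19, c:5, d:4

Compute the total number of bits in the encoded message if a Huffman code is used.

106

Greedily combine the two least-frequent nodes:
merge d(4) and c(5): 9
merge 9 and b(19): 28
merge 28 and a(41): 69
The encoded length is the sum of every internal node's weight: 9 + 28 + 69 = 106 bits.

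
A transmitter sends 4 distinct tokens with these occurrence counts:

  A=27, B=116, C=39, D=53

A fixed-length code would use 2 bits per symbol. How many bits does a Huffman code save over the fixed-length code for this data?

Fixed-length: 2 bits × 235 symbols = 470 bits.
Huffman merges:
combine A(27), C(39) → 66
combine D(53), 66 → 119
combine B(116), 119 → 235
Huffman total = 66 + 119 + 235 = 420 bits.
Saving = 470 − 420 = 50 bits.

50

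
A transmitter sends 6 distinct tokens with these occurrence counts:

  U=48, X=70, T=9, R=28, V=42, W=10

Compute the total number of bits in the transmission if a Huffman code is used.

Build the Huffman tree bottom-up:
merge T(9) and W(10): 19
merge 19 and R(28): 47
merge V(42) and 47: 89
merge U(48) and X(70): 118
merge 89 and 118: 207
Each symbol's bit-cost is frequency × depth; summing gives 480 bits (equivalently 19 + 47 + 89 + 118 + 207).

480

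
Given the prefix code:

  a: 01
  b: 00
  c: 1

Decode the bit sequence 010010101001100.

abcaabccb

Read left to right; each codeword is recognised as soon as it completes (prefix code):
  01→a | 00→b | 1→c | 01→a | 01→a | 00→b | 1→c | 1→c | 00→b
Decoded message: abcaabccb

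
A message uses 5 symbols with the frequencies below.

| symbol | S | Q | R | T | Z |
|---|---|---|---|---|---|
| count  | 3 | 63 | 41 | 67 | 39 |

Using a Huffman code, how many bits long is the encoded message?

Merge the two smallest weights repeatedly:
merge S(3) and Z(39): 42
merge R(41) and 42: 83
merge Q(63) and T(67): 130
merge 83 and 130: 213
Total encoded bits = sum of merged weights = 42 + 83 + 130 + 213 = 468.

468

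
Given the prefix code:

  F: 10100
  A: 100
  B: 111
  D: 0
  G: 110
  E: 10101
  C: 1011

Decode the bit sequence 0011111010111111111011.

DDBGCBBC

Read left to right; each codeword is recognised as soon as it completes (prefix code):
  0→D | 0→D | 111→B | 110→G | 1011→C | 111→B | 111→B | 1011→C
Decoded message: DDBGCBBC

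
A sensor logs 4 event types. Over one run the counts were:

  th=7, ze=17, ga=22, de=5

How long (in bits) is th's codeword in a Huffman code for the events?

Build the tree from the bottom:
merge de(5) and th(7): 12
merge 12 and ze(17): 29
merge ga(22) and 29: 51
th's leaf is at depth 3, giving a 3-bit codeword.

3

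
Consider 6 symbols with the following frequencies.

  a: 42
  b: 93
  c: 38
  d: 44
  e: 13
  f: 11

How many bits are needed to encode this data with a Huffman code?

Build the Huffman tree bottom-up:
combine f(11), e(13) → 24
combine 24, c(38) → 62
combine a(42), d(44) → 86
combine 62, 86 → 148
combine b(93), 148 → 241
Total encoded bits = sum of merged weights = 24 + 62 + 86 + 148 + 241 = 561.

561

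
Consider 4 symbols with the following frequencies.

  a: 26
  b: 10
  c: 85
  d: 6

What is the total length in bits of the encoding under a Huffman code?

Merge the two smallest weights repeatedly:
d(6) + b(10) → 16
16 + a(26) → 42
42 + c(85) → 127
Total encoded bits = sum of merged weights = 16 + 42 + 127 = 185.

185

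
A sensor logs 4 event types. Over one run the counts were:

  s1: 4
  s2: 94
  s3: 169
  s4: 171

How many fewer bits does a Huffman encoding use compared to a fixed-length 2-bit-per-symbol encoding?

73

Fixed-length: 2 bits × 438 symbols = 876 bits.
Huffman merges:
merge s1(4) and s2(94): 98
merge 98 and s3(169): 267
merge s4(171) and 267: 438
Huffman total = 98 + 267 + 438 = 803 bits.
Saving = 876 − 803 = 73 bits.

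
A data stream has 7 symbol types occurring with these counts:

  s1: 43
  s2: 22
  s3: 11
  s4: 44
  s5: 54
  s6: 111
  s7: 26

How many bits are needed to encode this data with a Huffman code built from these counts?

Merge the two smallest weights repeatedly:
combine s3(11), s2(22) → 33
combine s7(26), 33 → 59
combine s1(43), s4(44) → 87
combine s5(54), 59 → 113
combine 87, s6(111) → 198
combine 113, 198 → 311
Total encoded bits = sum of merged weights = 33 + 59 + 87 + 113 + 198 + 311 = 801.

801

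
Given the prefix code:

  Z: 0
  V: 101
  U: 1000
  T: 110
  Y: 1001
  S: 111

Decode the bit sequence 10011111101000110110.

Read left to right; each codeword is recognised as soon as it completes (prefix code):
  1001→Y | 111→S | 110→T | 1000→U | 110→T | 110→T
Decoded message: YSTUTT

YSTUTT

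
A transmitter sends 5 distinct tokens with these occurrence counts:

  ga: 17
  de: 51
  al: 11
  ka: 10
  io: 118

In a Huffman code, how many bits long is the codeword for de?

Huffman merges, smallest pair first:
merge ka(10) and al(11): 21
merge ga(17) and 21: 38
merge 38 and de(51): 89
merge 89 and io(118): 207
de's leaf is at depth 2, giving a 2-bit codeword.

2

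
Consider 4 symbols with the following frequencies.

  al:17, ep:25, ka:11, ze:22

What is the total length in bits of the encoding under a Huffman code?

Greedily combine the two least-frequent nodes:
combine ka(11), al(17) → 28
combine ze(22), ep(25) → 47
combine 28, 47 → 75
The encoded length is the sum of every internal node's weight: 28 + 47 + 75 = 150 bits.

150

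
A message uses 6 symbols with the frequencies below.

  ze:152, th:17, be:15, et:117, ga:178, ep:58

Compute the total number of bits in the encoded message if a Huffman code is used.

Merge the two smallest weights repeatedly:
combine be(15), th(17) → 32
combine 32, ep(58) → 90
combine 90, et(117) → 207
combine ze(152), ga(178) → 330
combine 207, 330 → 537
The encoded length is the sum of every internal node's weight: 32 + 90 + 207 + 330 + 537 = 1196 bits.

1196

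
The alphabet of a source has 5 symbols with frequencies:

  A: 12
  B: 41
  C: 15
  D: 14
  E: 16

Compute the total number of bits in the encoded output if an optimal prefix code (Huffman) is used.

212

Build the Huffman tree bottom-up:
A(12) + D(14) → 26
C(15) + E(16) → 31
26 + 31 → 57
B(41) + 57 → 98
The encoded length is the sum of every internal node's weight: 26 + 31 + 57 + 98 = 212 bits.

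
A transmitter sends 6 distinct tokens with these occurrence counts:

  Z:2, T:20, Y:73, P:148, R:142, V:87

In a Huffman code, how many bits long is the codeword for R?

Build the tree from the bottom:
Z(2) + T(20) → 22
22 + Y(73) → 95
V(87) + 95 → 182
R(142) + P(148) → 290
182 + 290 → 472
R's leaf is at depth 2, giving a 2-bit codeword.

2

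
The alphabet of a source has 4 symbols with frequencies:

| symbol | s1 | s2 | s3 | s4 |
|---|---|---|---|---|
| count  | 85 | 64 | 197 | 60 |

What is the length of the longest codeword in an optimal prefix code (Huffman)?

3

Merge the two lowest-weight nodes at each step:
s4(60) + s2(64) → 124
s1(85) + 124 → 209
s3(197) + 209 → 406
Maximum depth reached is 3.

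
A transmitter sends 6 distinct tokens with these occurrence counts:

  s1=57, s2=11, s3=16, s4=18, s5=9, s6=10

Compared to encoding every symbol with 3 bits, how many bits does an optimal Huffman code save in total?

95

Fixed-length: 3 bits × 121 symbols = 363 bits.
Huffman merges:
combine s5(9), s6(10) → 19
combine s2(11), s3(16) → 27
combine s4(18), 19 → 37
combine 27, 37 → 64
combine s1(57), 64 → 121
Huffman total = 19 + 27 + 37 + 64 + 121 = 268 bits.
Saving = 363 − 268 = 95 bits.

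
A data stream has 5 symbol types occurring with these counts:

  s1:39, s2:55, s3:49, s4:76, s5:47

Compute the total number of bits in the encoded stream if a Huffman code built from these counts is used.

618

Build the Huffman tree bottom-up:
merge s1(39) and s5(47): 86
merge s3(49) and s2(55): 104
merge s4(76) and 86: 162
merge 104 and 162: 266
Each symbol's bit-cost is frequency × depth; summing gives 618 bits (equivalently 86 + 104 + 162 + 266).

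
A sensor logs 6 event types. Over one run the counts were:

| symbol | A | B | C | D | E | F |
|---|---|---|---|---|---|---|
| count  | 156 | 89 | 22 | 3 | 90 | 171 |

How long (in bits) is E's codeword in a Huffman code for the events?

Huffman merges, smallest pair first:
combine D(3), C(22) → 25
combine 25, B(89) → 114
combine E(90), 114 → 204
combine A(156), F(171) → 327
combine 204, 327 → 531
E's leaf is at depth 2, giving a 2-bit codeword.

2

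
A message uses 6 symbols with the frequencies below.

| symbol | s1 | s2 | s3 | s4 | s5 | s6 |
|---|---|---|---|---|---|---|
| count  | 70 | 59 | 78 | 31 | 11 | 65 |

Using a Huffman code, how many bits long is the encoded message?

771

Build the Huffman tree bottom-up:
s5(11) + s4(31) → 42
42 + s2(59) → 101
s6(65) + s1(70) → 135
s3(78) + 101 → 179
135 + 179 → 314
The encoded length is the sum of every internal node's weight: 42 + 101 + 135 + 179 + 314 = 771 bits.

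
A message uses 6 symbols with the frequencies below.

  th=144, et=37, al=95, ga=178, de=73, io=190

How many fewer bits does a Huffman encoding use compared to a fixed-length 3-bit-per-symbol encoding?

Fixed-length: 3 bits × 717 symbols = 2151 bits.
Huffman merges:
combine et(37), de(73) → 110
combine al(95), 110 → 205
combine th(144), ga(178) → 322
combine io(190), 205 → 395
combine 322, 395 → 717
Huffman total = 110 + 205 + 322 + 395 + 717 = 1749 bits.
Saving = 2151 − 1749 = 402 bits.

402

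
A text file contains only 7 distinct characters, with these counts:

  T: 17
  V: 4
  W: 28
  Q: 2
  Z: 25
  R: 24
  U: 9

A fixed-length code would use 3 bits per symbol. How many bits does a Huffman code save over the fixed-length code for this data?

56

Fixed-length: 3 bits × 109 symbols = 327 bits.
Huffman merges:
combine Q(2), V(4) → 6
combine 6, U(9) → 15
combine 15, T(17) → 32
combine R(24), Z(25) → 49
combine W(28), 32 → 60
combine 49, 60 → 109
Huffman total = 6 + 15 + 32 + 49 + 60 + 109 = 271 bits.
Saving = 327 − 271 = 56 bits.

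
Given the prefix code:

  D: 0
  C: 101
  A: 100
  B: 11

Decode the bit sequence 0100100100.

Read left to right; each codeword is recognised as soon as it completes (prefix code):
  0→D | 100→A | 100→A | 100→A
Decoded message: DAAA

DAAA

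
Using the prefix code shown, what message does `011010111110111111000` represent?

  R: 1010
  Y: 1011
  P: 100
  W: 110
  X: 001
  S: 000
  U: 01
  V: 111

URVWVVS

Read left to right; each codeword is recognised as soon as it completes (prefix code):
  01→U | 1010→R | 111→V | 110→W | 111→V | 111→V | 000→S
Decoded message: URVWVVS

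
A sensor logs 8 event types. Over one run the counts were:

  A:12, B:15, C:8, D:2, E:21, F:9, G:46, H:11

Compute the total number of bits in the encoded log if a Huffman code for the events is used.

332

Build the Huffman tree bottom-up:
D(2) + C(8) → 10
F(9) + 10 → 19
H(11) + A(12) → 23
B(15) + 19 → 34
E(21) + 23 → 44
34 + 44 → 78
G(46) + 78 → 124
The encoded length is the sum of every internal node's weight: 10 + 19 + 23 + 34 + 44 + 78 + 124 = 332 bits.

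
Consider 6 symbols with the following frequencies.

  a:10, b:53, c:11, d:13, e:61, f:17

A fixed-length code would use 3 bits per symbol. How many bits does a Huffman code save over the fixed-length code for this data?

Fixed-length: 3 bits × 165 symbols = 495 bits.
Huffman merges:
merge a(10) and c(11): 21
merge d(13) and f(17): 30
merge 21 and 30: 51
merge 51 and b(53): 104
merge e(61) and 104: 165
Huffman total = 21 + 30 + 51 + 104 + 165 = 371 bits.
Saving = 495 − 371 = 124 bits.

124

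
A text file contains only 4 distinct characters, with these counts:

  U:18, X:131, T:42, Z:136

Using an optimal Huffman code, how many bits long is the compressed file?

578

Merge the two smallest weights repeatedly:
merge U(18) and T(42): 60
merge 60 and X(131): 191
merge Z(136) and 191: 327
Total encoded bits = sum of merged weights = 60 + 191 + 327 = 578.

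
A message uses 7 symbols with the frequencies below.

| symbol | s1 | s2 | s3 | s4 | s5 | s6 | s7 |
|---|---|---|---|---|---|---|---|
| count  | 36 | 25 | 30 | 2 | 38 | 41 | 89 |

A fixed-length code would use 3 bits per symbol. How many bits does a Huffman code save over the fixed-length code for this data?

103

Fixed-length: 3 bits × 261 symbols = 783 bits.
Huffman merges:
s4(2) + s2(25) → 27
27 + s3(30) → 57
s1(36) + s5(38) → 74
s6(41) + 57 → 98
74 + s7(89) → 163
98 + 163 → 261
Huffman total = 27 + 57 + 74 + 98 + 163 + 261 = 680 bits.
Saving = 783 − 680 = 103 bits.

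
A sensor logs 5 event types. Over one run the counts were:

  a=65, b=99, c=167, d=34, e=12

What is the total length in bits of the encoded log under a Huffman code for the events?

Merge the two smallest weights repeatedly:
combine e(12), d(34) → 46
combine 46, a(65) → 111
combine b(99), 111 → 210
combine c(167), 210 → 377
Each symbol's bit-cost is frequency × depth; summing gives 744 bits (equivalently 46 + 111 + 210 + 377).

744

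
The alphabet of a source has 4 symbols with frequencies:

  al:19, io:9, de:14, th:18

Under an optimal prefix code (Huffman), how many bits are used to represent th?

2

Build the tree from the bottom:
io(9) + de(14) → 23
th(18) + al(19) → 37
23 + 37 → 60
The subtree containing th is merged 2 times, so code length = 2.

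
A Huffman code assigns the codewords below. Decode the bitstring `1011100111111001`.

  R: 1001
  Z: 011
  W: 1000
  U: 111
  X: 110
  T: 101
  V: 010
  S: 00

TXZUR

Read left to right; each codeword is recognised as soon as it completes (prefix code):
  101→T | 110→X | 011→Z | 111→U | 1001→R
Decoded message: TXZUR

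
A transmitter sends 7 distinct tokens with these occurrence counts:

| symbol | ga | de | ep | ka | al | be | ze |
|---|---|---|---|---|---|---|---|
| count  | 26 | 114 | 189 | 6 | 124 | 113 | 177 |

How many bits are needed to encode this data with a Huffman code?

Build the Huffman tree bottom-up:
ka(6) + ga(26) → 32
32 + be(113) → 145
de(114) + al(124) → 238
145 + ze(177) → 322
ep(189) + 238 → 427
322 + 427 → 749
The encoded length is the sum of every internal node's weight: 32 + 145 + 238 + 322 + 427 + 749 = 1913 bits.

1913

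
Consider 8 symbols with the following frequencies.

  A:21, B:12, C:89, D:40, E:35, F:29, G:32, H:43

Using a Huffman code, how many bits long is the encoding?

Build the Huffman tree bottom-up:
combine B(12), A(21) → 33
combine F(29), G(32) → 61
combine 33, E(35) → 68
combine D(40), H(43) → 83
combine 61, 68 → 129
combine 83, C(89) → 172
combine 129, 172 → 301
Each symbol's bit-cost is frequency × depth; summing gives 847 bits (equivalently 33 + 61 + 68 + 83 + 129 + 172 + 301).

847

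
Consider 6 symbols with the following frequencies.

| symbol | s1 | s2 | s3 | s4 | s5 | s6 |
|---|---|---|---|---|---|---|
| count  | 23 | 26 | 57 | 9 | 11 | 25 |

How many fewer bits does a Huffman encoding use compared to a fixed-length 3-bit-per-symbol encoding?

Fixed-length: 3 bits × 151 symbols = 453 bits.
Huffman merges:
merge s4(9) and s5(11): 20
merge 20 and s1(23): 43
merge s6(25) and s2(26): 51
merge 43 and 51: 94
merge s3(57) and 94: 151
Huffman total = 20 + 43 + 51 + 94 + 151 = 359 bits.
Saving = 453 − 359 = 94 bits.

94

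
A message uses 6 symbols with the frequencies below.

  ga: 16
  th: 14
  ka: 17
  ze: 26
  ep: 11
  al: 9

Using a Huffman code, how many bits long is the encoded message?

236

Merge the two smallest weights repeatedly:
merge al(9) and ep(11): 20
merge th(14) and ga(16): 30
merge ka(17) and 20: 37
merge ze(26) and 30: 56
merge 37 and 56: 93
Each symbol's bit-cost is frequency × depth; summing gives 236 bits (equivalently 20 + 30 + 37 + 56 + 93).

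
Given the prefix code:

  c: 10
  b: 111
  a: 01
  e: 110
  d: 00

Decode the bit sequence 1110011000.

Read left to right; each codeword is recognised as soon as it completes (prefix code):
  111→b | 00→d | 110→e | 00→d
Decoded message: bded

bded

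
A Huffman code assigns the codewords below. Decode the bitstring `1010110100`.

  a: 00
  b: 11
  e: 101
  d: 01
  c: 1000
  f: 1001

edea

Read left to right; each codeword is recognised as soon as it completes (prefix code):
  101→e | 01→d | 101→e | 00→a
Decoded message: edea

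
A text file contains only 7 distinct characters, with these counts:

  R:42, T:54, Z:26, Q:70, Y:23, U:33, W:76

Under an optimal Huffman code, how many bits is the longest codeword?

4

Merge the two lowest-weight nodes at each step:
merge Y(23) and Z(26): 49
merge U(33) and R(42): 75
merge 49 and T(54): 103
merge Q(70) and 75: 145
merge W(76) and 103: 179
merge 145 and 179: 324
Maximum depth reached is 4.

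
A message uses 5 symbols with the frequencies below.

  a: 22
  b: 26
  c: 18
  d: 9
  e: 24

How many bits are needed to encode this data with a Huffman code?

225

Greedily combine the two least-frequent nodes:
d(9) + c(18) → 27
a(22) + e(24) → 46
b(26) + 27 → 53
46 + 53 → 99
Total encoded bits = sum of merged weights = 27 + 46 + 53 + 99 = 225.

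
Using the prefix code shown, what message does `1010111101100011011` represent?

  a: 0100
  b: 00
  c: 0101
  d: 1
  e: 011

dcdddebee

Read left to right; each codeword is recognised as soon as it completes (prefix code):
  1→d | 0101→c | 1→d | 1→d | 1→d | 011→e | 00→b | 011→e | 011→e
Decoded message: dcdddebee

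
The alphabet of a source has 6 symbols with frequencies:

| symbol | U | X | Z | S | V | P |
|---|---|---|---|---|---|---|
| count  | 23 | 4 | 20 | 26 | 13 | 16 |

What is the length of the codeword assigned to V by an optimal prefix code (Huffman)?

Repeatedly merge the two smallest:
combine X(4), V(13) → 17
combine P(16), 17 → 33
combine Z(20), U(23) → 43
combine S(26), 33 → 59
combine 43, 59 → 102
The subtree containing V is merged 4 times, so code length = 4.

4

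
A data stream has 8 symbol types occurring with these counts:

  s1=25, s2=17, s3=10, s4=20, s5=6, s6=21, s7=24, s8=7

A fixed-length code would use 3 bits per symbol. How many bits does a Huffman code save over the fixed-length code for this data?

13

Fixed-length: 3 bits × 130 symbols = 390 bits.
Huffman merges:
s5(6) + s8(7) → 13
s3(10) + 13 → 23
s2(17) + s4(20) → 37
s6(21) + 23 → 44
s7(24) + s1(25) → 49
37 + 44 → 81
49 + 81 → 130
Huffman total = 13 + 23 + 37 + 44 + 49 + 81 + 130 = 377 bits.
Saving = 390 − 377 = 13 bits.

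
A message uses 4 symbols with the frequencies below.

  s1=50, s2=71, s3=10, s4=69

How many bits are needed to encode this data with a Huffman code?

389

Greedily combine the two least-frequent nodes:
combine s3(10), s1(50) → 60
combine 60, s4(69) → 129
combine s2(71), 129 → 200
Total encoded bits = sum of merged weights = 60 + 129 + 200 = 389.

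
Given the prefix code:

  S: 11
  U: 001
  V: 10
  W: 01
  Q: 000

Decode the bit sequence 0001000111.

QVUS

Read left to right; each codeword is recognised as soon as it completes (prefix code):
  000→Q | 10→V | 001→U | 11→S
Decoded message: QVUS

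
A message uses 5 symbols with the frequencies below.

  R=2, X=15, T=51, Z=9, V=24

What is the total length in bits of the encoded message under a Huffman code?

Build the Huffman tree bottom-up:
merge R(2) and Z(9): 11
merge 11 and X(15): 26
merge V(24) and 26: 50
merge 50 and T(51): 101
The encoded length is the sum of every internal node's weight: 11 + 26 + 50 + 101 = 188 bits.

188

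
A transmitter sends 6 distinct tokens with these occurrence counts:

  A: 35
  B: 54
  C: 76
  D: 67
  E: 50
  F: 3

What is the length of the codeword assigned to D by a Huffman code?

2

Repeatedly merge the two smallest:
combine F(3), A(35) → 38
combine 38, E(50) → 88
combine B(54), D(67) → 121
combine C(76), 88 → 164
combine 121, 164 → 285
The subtree containing D is merged 2 times, so code length = 2.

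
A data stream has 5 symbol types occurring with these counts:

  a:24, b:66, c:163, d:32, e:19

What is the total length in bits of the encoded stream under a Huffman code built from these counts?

563

Greedily combine the two least-frequent nodes:
e(19) + a(24) → 43
d(32) + 43 → 75
b(66) + 75 → 141
141 + c(163) → 304
Each symbol's bit-cost is frequency × depth; summing gives 563 bits (equivalently 43 + 75 + 141 + 304).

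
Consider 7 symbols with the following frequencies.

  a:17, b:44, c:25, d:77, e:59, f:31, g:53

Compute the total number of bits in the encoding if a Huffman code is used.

Build the Huffman tree bottom-up:
combine a(17), c(25) → 42
combine f(31), 42 → 73
combine b(44), g(53) → 97
combine e(59), 73 → 132
combine d(77), 97 → 174
combine 132, 174 → 306
Each symbol's bit-cost is frequency × depth; summing gives 824 bits (equivalently 42 + 73 + 97 + 132 + 174 + 306).

824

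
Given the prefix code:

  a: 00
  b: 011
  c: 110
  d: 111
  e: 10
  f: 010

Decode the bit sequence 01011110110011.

fdecb

Read left to right; each codeword is recognised as soon as it completes (prefix code):
  010→f | 111→d | 10→e | 110→c | 011→b
Decoded message: fdecb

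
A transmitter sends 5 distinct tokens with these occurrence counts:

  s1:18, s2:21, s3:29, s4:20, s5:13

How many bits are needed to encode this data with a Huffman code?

Merge the two smallest weights repeatedly:
combine s5(13), s1(18) → 31
combine s4(20), s2(21) → 41
combine s3(29), 31 → 60
combine 41, 60 → 101
Each symbol's bit-cost is frequency × depth; summing gives 233 bits (equivalently 31 + 41 + 60 + 101).

233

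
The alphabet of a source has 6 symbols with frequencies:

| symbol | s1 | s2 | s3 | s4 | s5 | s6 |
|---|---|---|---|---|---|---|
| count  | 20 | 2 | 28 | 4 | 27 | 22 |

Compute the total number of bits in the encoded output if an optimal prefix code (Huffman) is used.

Greedily combine the two least-frequent nodes:
combine s2(2), s4(4) → 6
combine 6, s1(20) → 26
combine s6(22), 26 → 48
combine s5(27), s3(28) → 55
combine 48, 55 → 103
Each symbol's bit-cost is frequency × depth; summing gives 238 bits (equivalently 6 + 26 + 48 + 55 + 103).

238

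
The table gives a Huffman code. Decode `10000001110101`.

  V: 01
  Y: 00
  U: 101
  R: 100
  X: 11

Read left to right; each codeword is recognised as soon as it completes (prefix code):
  100→R | 00→Y | 00→Y | 11→X | 101→U | 01→V
Decoded message: RYYXUV

RYYXUV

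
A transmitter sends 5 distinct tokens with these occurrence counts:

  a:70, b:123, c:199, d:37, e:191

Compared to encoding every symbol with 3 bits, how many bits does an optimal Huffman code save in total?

Fixed-length: 3 bits × 620 symbols = 1860 bits.
Huffman merges:
d(37) + a(70) → 107
107 + b(123) → 230
e(191) + c(199) → 390
230 + 390 → 620
Huffman total = 107 + 230 + 390 + 620 = 1347 bits.
Saving = 1860 − 1347 = 513 bits.

513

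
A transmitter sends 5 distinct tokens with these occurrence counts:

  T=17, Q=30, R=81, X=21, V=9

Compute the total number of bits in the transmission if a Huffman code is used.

Build the Huffman tree bottom-up:
combine V(9), T(17) → 26
combine X(21), 26 → 47
combine Q(30), 47 → 77
combine 77, R(81) → 158
Total encoded bits = sum of merged weights = 26 + 47 + 77 + 158 = 308.

308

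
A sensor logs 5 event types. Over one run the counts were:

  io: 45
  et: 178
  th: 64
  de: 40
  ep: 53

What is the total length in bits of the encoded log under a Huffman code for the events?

Merge the two smallest weights repeatedly:
merge de(40) and io(45): 85
merge ep(53) and th(64): 117
merge 85 and 117: 202
merge et(178) and 202: 380
The encoded length is the sum of every internal node's weight: 85 + 117 + 202 + 380 = 784 bits.

784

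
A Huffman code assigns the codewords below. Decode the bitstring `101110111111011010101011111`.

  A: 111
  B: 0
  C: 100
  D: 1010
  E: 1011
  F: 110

EEAEBDEA

Read left to right; each codeword is recognised as soon as it completes (prefix code):
  1011→E | 1011→E | 111→A | 1011→E | 0→B | 1010→D | 1011→E | 111→A
Decoded message: EEAEBDEA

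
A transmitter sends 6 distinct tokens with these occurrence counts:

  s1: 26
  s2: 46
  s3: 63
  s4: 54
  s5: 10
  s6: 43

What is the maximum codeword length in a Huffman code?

Merge the two lowest-weight nodes at each step:
s5(10) + s1(26) → 36
36 + s6(43) → 79
s2(46) + s4(54) → 100
s3(63) + 79 → 142
100 + 142 → 242
The first pair merged (s5, s1) ends up deepest, at depth 4.

4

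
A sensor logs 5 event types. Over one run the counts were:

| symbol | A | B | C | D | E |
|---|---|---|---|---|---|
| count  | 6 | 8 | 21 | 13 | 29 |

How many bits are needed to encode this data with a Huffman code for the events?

Merge the two smallest weights repeatedly:
merge A(6) and B(8): 14
merge D(13) and 14: 27
merge C(21) and 27: 48
merge E(29) and 48: 77
Total encoded bits = sum of merged weights = 14 + 27 + 48 + 77 = 166.

166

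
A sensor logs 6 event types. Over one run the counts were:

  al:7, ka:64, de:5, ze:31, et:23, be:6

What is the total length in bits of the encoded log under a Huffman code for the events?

Merge the two smallest weights repeatedly:
combine de(5), be(6) → 11
combine al(7), 11 → 18
combine 18, et(23) → 41
combine ze(31), 41 → 72
combine ka(64), 72 → 136
The encoded length is the sum of every internal node's weight: 11 + 18 + 41 + 72 + 136 = 278 bits.

278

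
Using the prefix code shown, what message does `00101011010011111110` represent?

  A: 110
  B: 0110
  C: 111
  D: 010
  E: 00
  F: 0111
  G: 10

Read left to right; each codeword is recognised as soon as it completes (prefix code):
  00→E | 10→G | 10→G | 110→A | 10→G | 0111→F | 111→C | 10→G
Decoded message: EGGAGFCG

EGGAGFCG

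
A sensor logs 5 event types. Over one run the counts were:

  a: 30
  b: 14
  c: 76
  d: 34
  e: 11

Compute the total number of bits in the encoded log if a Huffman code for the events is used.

334

Merge the two smallest weights repeatedly:
merge e(11) and b(14): 25
merge 25 and a(30): 55
merge d(34) and 55: 89
merge c(76) and 89: 165
Each symbol's bit-cost is frequency × depth; summing gives 334 bits (equivalently 25 + 55 + 89 + 165).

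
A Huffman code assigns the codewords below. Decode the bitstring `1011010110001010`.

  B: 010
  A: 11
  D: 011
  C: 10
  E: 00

Read left to right; each codeword is recognised as soon as it completes (prefix code):
  10→C | 11→A | 010→B | 11→A | 00→E | 010→B | 10→C
Decoded message: CABAEBC

CABAEBC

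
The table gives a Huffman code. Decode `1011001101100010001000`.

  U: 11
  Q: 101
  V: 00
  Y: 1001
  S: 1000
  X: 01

Read left to right; each codeword is recognised as soon as it completes (prefix code):
  101→Q | 1001→Y | 101→Q | 1000→S | 1000→S | 1000→S
Decoded message: QYQSSS

QYQSSS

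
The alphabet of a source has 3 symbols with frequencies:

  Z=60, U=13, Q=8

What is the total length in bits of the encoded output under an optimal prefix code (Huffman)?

102

Greedily combine the two least-frequent nodes:
combine Q(8), U(13) → 21
combine 21, Z(60) → 81
The encoded length is the sum of every internal node's weight: 21 + 81 = 102 bits.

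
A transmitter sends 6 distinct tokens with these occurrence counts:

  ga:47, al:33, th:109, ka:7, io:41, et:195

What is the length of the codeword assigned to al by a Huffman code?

Repeatedly merge the two smallest:
merge ka(7) and al(33): 40
merge 40 and io(41): 81
merge ga(47) and 81: 128
merge th(109) and 128: 237
merge et(195) and 237: 432
The subtree containing al is merged 5 times, so code length = 5.

5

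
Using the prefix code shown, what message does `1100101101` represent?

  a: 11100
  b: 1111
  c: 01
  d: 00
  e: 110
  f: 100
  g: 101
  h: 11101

eccg

Read left to right; each codeword is recognised as soon as it completes (prefix code):
  110→e | 01→c | 01→c | 101→g
Decoded message: eccg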